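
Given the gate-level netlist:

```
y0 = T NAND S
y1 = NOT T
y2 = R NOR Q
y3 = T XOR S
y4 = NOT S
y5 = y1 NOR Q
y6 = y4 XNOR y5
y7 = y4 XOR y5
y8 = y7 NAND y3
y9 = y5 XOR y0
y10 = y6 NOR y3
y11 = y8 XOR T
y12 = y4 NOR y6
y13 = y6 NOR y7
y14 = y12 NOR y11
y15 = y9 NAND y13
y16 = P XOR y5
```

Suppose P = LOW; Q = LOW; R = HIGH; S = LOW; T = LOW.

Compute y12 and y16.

y12 = LOW, y16 = LOW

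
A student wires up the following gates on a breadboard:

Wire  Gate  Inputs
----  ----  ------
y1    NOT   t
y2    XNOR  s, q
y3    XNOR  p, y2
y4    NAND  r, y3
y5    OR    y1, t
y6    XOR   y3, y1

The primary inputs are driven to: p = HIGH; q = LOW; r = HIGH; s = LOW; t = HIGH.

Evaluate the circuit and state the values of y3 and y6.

y1 = NOT t = NOT HIGH = LOW
y2 = s XNOR q = LOW XNOR LOW = HIGH
y3 = p XNOR y2 = HIGH XNOR HIGH = HIGH
y6 = y3 XOR y1 = HIGH XOR LOW = HIGH

y3 = HIGH, y6 = HIGH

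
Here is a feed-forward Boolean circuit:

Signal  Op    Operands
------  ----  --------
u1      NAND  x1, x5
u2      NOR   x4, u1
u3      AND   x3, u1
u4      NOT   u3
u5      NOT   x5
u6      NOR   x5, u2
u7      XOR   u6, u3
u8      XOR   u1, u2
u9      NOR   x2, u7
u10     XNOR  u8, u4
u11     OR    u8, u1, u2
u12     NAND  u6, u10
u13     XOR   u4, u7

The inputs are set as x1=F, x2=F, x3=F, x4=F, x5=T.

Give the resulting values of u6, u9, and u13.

u6 = F, u9 = T, u13 = T

u1 = x1 NAND x5 = F NAND T = T
u2 = x4 NOR u1 = F NOR T = F
u3 = x3 AND u1 = F AND T = F
u4 = NOT u3 = NOT F = T
u6 = x5 NOR u2 = T NOR F = F
u7 = u6 XOR u3 = F XOR F = F
u9 = x2 NOR u7 = F NOR F = T
u13 = u4 XOR u7 = T XOR F = T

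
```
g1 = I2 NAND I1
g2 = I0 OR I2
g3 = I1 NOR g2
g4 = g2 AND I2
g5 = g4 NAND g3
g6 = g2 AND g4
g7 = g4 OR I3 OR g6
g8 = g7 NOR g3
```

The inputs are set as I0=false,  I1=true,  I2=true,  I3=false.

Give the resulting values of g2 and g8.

g2 = I0 OR I2 = false OR true = true
g3 = I1 NOR g2 = true NOR true = false
g4 = g2 AND I2 = true AND true = true
g6 = g2 AND g4 = true AND true = true
g7 = g4 OR I3 OR g6 = true OR false OR true = true
g8 = g7 NOR g3 = true NOR false = false

g2 = true  g8 = false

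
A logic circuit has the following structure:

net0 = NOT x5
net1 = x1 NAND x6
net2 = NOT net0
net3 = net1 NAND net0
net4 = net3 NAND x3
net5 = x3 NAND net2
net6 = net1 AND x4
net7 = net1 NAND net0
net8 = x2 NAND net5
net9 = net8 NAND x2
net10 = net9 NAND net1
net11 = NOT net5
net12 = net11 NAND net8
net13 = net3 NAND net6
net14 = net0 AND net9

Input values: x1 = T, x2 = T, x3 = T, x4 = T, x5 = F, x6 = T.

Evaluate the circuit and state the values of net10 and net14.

net10 = T, net14 = T

net0 = NOT x5 = NOT F = T
net1 = x1 NAND x6 = T NAND T = F
net2 = NOT net0 = NOT T = F
net5 = x3 NAND net2 = T NAND F = T
net8 = x2 NAND net5 = T NAND T = F
net9 = net8 NAND x2 = F NAND T = T
net10 = net9 NAND net1 = T NAND F = T
net14 = net0 AND net9 = T AND T = T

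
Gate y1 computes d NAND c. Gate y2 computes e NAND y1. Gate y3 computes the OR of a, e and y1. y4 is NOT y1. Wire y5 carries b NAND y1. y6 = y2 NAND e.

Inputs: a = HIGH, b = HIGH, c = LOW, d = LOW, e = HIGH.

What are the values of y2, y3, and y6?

y2 = LOW  y3 = HIGH  y6 = HIGH

y1 = d NAND c = LOW NAND LOW = HIGH
y2 = e NAND y1 = HIGH NAND HIGH = LOW
y3 = a OR e OR y1 = HIGH OR HIGH OR HIGH = HIGH
y6 = y2 NAND e = LOW NAND HIGH = HIGH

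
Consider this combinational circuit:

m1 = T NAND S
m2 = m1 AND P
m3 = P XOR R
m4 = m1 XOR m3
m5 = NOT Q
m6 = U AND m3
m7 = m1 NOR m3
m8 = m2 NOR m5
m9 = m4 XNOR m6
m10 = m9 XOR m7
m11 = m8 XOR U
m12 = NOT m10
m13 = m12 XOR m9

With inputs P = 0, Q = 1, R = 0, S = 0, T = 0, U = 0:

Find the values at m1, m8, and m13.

m1 = 1; m8 = 1; m13 = 1

m1 = T NAND S = 0 NAND 0 = 1
m2 = m1 AND P = 1 AND 0 = 0
m3 = P XOR R = 0 XOR 0 = 0
m4 = m1 XOR m3 = 1 XOR 0 = 1
m5 = NOT Q = NOT 1 = 0
m6 = U AND m3 = 0 AND 0 = 0
m7 = m1 NOR m3 = 1 NOR 0 = 0
m8 = m2 NOR m5 = 0 NOR 0 = 1
m9 = m4 XNOR m6 = 1 XNOR 0 = 0
m10 = m9 XOR m7 = 0 XOR 0 = 0
m12 = NOT m10 = NOT 0 = 1
m13 = m12 XOR m9 = 1 XOR 0 = 1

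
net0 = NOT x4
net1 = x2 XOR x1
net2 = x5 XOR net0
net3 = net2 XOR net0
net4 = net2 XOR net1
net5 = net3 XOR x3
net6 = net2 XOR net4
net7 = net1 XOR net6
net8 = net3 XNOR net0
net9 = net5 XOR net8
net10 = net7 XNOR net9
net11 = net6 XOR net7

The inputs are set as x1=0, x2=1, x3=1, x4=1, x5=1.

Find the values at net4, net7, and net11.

net4 = 0  net7 = 0  net11 = 1

net0 = NOT x4 = NOT 1 = 0
net1 = x2 XOR x1 = 1 XOR 0 = 1
net2 = x5 XOR net0 = 1 XOR 0 = 1
net4 = net2 XOR net1 = 1 XOR 1 = 0
net6 = net2 XOR net4 = 1 XOR 0 = 1
net7 = net1 XOR net6 = 1 XOR 1 = 0
net11 = net6 XOR net7 = 1 XOR 0 = 1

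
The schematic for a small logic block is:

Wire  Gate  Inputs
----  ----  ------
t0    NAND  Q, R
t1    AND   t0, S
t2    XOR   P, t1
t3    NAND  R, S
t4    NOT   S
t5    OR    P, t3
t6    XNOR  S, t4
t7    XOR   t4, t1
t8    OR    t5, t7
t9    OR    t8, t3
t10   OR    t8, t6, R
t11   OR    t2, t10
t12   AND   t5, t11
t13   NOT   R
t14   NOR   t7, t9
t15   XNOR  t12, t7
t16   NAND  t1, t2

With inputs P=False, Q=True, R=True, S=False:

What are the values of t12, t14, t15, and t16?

t12 = True, t14 = False, t15 = True, t16 = True

t0 = Q NAND R = True NAND True = False
t1 = t0 AND S = False AND False = False
t2 = P XOR t1 = False XOR False = False
t3 = R NAND S = True NAND False = True
t4 = NOT S = NOT False = True
t5 = P OR t3 = False OR True = True
t6 = S XNOR t4 = False XNOR True = False
t7 = t4 XOR t1 = True XOR False = True
t8 = t5 OR t7 = True OR True = True
t9 = t8 OR t3 = True OR True = True
t10 = t8 OR t6 OR R = True OR False OR True = True
t11 = t2 OR t10 = False OR True = True
t12 = t5 AND t11 = True AND True = True
t14 = t7 NOR t9 = True NOR True = False
t15 = t12 XNOR t7 = True XNOR True = True
t16 = t1 NAND t2 = False NAND False = True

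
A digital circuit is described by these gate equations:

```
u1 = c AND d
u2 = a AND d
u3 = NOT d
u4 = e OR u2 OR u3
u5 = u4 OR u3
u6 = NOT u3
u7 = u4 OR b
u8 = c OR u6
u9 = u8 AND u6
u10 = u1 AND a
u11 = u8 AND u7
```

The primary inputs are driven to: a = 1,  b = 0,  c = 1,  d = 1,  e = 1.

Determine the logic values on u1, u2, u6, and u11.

u1 = 1  u2 = 1  u6 = 1  u11 = 1

u1 = c AND d = 1 AND 1 = 1
u2 = a AND d = 1 AND 1 = 1
u3 = NOT d = NOT 1 = 0
u4 = e OR u2 OR u3 = 1 OR 1 OR 0 = 1
u6 = NOT u3 = NOT 0 = 1
u7 = u4 OR b = 1 OR 0 = 1
u8 = c OR u6 = 1 OR 1 = 1
u11 = u8 AND u7 = 1 AND 1 = 1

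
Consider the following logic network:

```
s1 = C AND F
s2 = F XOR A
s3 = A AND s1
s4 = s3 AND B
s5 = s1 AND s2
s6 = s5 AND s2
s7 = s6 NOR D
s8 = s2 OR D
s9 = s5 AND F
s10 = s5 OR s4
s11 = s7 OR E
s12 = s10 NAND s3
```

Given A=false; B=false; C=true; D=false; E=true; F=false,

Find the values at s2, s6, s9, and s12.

s2 = false, s6 = false, s9 = false, s12 = true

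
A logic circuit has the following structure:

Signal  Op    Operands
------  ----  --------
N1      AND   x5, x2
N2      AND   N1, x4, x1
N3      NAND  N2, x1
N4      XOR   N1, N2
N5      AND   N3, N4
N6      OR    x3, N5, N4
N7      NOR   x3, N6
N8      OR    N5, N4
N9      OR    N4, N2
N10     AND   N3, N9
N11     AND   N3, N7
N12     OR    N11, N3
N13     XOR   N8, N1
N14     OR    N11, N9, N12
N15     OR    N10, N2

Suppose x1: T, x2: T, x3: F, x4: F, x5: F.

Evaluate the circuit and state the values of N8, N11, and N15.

N1 = x5 AND x2 = F AND T = F
N2 = N1 AND x4 AND x1 = F AND F AND T = F
N3 = N2 NAND x1 = F NAND T = T
N4 = N1 XOR N2 = F XOR F = F
N5 = N3 AND N4 = T AND F = F
N6 = x3 OR N5 OR N4 = F OR F OR F = F
N7 = x3 NOR N6 = F NOR F = T
N8 = N5 OR N4 = F OR F = F
N9 = N4 OR N2 = F OR F = F
N10 = N3 AND N9 = T AND F = F
N11 = N3 AND N7 = T AND T = T
N15 = N10 OR N2 = F OR F = F

N8 = F, N11 = T, N15 = F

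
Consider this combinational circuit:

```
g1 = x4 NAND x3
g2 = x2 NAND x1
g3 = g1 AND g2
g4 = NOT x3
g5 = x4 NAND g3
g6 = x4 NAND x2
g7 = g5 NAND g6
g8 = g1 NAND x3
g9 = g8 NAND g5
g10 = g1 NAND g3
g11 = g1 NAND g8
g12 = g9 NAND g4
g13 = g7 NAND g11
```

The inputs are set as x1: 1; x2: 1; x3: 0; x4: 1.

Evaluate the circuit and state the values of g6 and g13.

g1 = x4 NAND x3 = 1 NAND 0 = 1
g2 = x2 NAND x1 = 1 NAND 1 = 0
g3 = g1 AND g2 = 1 AND 0 = 0
g5 = x4 NAND g3 = 1 NAND 0 = 1
g6 = x4 NAND x2 = 1 NAND 1 = 0
g7 = g5 NAND g6 = 1 NAND 0 = 1
g8 = g1 NAND x3 = 1 NAND 0 = 1
g11 = g1 NAND g8 = 1 NAND 1 = 0
g13 = g7 NAND g11 = 1 NAND 0 = 1

g6 = 0, g13 = 1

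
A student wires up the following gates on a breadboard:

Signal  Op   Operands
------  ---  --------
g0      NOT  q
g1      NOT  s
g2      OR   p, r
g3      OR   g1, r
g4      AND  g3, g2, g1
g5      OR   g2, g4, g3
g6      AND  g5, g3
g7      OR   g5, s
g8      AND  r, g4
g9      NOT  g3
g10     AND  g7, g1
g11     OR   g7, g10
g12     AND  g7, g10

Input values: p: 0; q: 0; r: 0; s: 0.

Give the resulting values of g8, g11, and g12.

g8 = 0  g11 = 1  g12 = 1

g1 = NOT s = NOT 0 = 1
g2 = p OR r = 0 OR 0 = 0
g3 = g1 OR r = 1 OR 0 = 1
g4 = g3 AND g2 AND g1 = 1 AND 0 AND 1 = 0
g5 = g2 OR g4 OR g3 = 0 OR 0 OR 1 = 1
g7 = g5 OR s = 1 OR 0 = 1
g8 = r AND g4 = 0 AND 0 = 0
g10 = g7 AND g1 = 1 AND 1 = 1
g11 = g7 OR g10 = 1 OR 1 = 1
g12 = g7 AND g10 = 1 AND 1 = 1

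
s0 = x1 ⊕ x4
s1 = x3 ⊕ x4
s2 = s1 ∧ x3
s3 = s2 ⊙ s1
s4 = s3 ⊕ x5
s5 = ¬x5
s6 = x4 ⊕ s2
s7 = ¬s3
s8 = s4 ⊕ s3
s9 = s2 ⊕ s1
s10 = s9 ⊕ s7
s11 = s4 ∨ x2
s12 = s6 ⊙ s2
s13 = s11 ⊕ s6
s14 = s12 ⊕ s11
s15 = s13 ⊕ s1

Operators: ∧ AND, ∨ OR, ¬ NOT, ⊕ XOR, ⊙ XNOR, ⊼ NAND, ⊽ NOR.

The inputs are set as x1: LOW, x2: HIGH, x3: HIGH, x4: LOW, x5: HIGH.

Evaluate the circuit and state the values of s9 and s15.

s1 = x3 XOR x4 = HIGH XOR LOW = HIGH
s2 = s1 AND x3 = HIGH AND HIGH = HIGH
s3 = s2 XNOR s1 = HIGH XNOR HIGH = HIGH
s4 = s3 XOR x5 = HIGH XOR HIGH = LOW
s6 = x4 XOR s2 = LOW XOR HIGH = HIGH
s9 = s2 XOR s1 = HIGH XOR HIGH = LOW
s11 = s4 OR x2 = LOW OR HIGH = HIGH
s13 = s11 XOR s6 = HIGH XOR HIGH = LOW
s15 = s13 XOR s1 = LOW XOR HIGH = HIGH

s9 = LOW; s15 = HIGH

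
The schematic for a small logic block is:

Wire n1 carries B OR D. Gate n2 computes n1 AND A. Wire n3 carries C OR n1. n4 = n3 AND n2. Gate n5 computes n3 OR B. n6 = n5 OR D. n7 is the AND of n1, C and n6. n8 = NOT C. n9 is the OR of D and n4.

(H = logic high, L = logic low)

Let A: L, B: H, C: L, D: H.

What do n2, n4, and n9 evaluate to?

n1 = B OR D = H OR H = H
n2 = n1 AND A = H AND L = L
n3 = C OR n1 = L OR H = H
n4 = n3 AND n2 = H AND L = L
n9 = D OR n4 = H OR L = H

n2 = L; n4 = L; n9 = H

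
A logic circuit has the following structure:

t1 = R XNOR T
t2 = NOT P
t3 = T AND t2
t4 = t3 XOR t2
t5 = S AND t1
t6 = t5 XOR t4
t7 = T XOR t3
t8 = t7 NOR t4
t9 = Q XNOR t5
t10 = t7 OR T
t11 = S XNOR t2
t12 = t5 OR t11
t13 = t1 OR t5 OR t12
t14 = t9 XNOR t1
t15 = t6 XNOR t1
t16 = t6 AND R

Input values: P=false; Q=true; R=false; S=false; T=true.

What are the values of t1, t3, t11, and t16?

t1 = false, t3 = true, t11 = false, t16 = false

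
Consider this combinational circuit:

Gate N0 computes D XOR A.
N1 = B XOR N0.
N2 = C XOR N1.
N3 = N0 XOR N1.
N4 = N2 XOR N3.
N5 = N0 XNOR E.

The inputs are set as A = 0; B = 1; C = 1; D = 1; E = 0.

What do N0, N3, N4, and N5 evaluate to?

N0 = D XOR A = 1 XOR 0 = 1
N1 = B XOR N0 = 1 XOR 1 = 0
N2 = C XOR N1 = 1 XOR 0 = 1
N3 = N0 XOR N1 = 1 XOR 0 = 1
N4 = N2 XOR N3 = 1 XOR 1 = 0
N5 = N0 XNOR E = 1 XNOR 0 = 0

N0 = 1, N3 = 1, N4 = 0, N5 = 0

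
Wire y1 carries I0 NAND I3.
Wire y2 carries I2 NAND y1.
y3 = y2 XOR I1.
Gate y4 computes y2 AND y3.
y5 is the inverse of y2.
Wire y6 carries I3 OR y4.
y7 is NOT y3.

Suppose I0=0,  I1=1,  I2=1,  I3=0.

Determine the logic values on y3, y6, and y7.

y3 = 1; y6 = 0; y7 = 0

y1 = I0 NAND I3 = 0 NAND 0 = 1
y2 = I2 NAND y1 = 1 NAND 1 = 0
y3 = y2 XOR I1 = 0 XOR 1 = 1
y4 = y2 AND y3 = 0 AND 1 = 0
y6 = I3 OR y4 = 0 OR 0 = 0
y7 = NOT y3 = NOT 1 = 0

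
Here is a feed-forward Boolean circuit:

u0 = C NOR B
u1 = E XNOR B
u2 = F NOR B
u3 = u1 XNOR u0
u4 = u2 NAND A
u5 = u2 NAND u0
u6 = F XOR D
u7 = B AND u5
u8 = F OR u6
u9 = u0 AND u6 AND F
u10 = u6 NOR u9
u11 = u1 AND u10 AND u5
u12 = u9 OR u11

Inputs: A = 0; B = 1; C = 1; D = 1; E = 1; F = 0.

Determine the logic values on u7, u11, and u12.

u0 = C NOR B = 1 NOR 1 = 0
u1 = E XNOR B = 1 XNOR 1 = 1
u2 = F NOR B = 0 NOR 1 = 0
u5 = u2 NAND u0 = 0 NAND 0 = 1
u6 = F XOR D = 0 XOR 1 = 1
u7 = B AND u5 = 1 AND 1 = 1
u9 = u0 AND u6 AND F = 0 AND 1 AND 0 = 0
u10 = u6 NOR u9 = 1 NOR 0 = 0
u11 = u1 AND u10 AND u5 = 1 AND 0 AND 1 = 0
u12 = u9 OR u11 = 0 OR 0 = 0

u7 = 1; u11 = 0; u12 = 0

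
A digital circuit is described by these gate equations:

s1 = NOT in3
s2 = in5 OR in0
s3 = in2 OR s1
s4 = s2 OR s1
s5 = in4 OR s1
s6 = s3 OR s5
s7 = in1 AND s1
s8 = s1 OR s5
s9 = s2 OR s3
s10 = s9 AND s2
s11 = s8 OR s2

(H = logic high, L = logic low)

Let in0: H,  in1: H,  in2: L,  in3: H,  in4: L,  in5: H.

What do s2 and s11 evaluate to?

s2 = H, s11 = H

s1 = NOT in3 = NOT H = L
s2 = in5 OR in0 = H OR H = H
s5 = in4 OR s1 = L OR L = L
s8 = s1 OR s5 = L OR L = L
s11 = s8 OR s2 = L OR H = H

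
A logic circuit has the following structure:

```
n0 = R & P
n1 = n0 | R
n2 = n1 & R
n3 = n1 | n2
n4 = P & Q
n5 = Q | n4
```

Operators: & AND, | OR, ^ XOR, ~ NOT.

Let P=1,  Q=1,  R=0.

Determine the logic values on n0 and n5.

n0 = 0  n5 = 1

n0 = R AND P = 0 AND 1 = 0
n4 = P AND Q = 1 AND 1 = 1
n5 = Q OR n4 = 1 OR 1 = 1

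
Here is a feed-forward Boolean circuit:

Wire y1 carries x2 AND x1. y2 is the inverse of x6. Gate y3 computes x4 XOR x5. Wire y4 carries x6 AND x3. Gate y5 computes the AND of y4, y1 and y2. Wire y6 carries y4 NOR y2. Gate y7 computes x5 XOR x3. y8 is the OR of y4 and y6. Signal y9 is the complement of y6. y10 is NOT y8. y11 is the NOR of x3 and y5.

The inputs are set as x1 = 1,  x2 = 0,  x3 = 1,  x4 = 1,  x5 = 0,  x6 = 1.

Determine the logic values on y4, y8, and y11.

y1 = x2 AND x1 = 0 AND 1 = 0
y2 = NOT x6 = NOT 1 = 0
y4 = x6 AND x3 = 1 AND 1 = 1
y5 = y4 AND y1 AND y2 = 1 AND 0 AND 0 = 0
y6 = y4 NOR y2 = 1 NOR 0 = 0
y8 = y4 OR y6 = 1 OR 0 = 1
y11 = x3 NOR y5 = 1 NOR 0 = 0

y4 = 1, y8 = 1, y11 = 0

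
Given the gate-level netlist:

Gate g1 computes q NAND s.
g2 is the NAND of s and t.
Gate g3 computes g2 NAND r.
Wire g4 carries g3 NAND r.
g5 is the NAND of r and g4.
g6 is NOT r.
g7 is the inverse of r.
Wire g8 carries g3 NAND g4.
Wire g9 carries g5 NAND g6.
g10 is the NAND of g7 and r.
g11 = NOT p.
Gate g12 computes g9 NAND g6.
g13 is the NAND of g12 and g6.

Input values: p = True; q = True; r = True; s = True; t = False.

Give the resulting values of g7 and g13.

g2 = s NAND t = True NAND False = True
g3 = g2 NAND r = True NAND True = False
g4 = g3 NAND r = False NAND True = True
g5 = r NAND g4 = True NAND True = False
g6 = NOT r = NOT True = False
g7 = NOT r = NOT True = False
g9 = g5 NAND g6 = False NAND False = True
g12 = g9 NAND g6 = True NAND False = True
g13 = g12 NAND g6 = True NAND False = True

g7 = False; g13 = True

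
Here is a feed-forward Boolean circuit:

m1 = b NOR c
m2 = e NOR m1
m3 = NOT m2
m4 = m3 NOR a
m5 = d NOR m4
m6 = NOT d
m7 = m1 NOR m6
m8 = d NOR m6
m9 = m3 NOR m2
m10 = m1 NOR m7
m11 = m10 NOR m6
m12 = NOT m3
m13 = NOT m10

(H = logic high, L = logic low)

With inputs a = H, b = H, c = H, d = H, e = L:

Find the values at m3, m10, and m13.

m3 = L; m10 = L; m13 = H

m1 = b NOR c = H NOR H = L
m2 = e NOR m1 = L NOR L = H
m3 = NOT m2 = NOT H = L
m6 = NOT d = NOT H = L
m7 = m1 NOR m6 = L NOR L = H
m10 = m1 NOR m7 = L NOR H = L
m13 = NOT m10 = NOT L = H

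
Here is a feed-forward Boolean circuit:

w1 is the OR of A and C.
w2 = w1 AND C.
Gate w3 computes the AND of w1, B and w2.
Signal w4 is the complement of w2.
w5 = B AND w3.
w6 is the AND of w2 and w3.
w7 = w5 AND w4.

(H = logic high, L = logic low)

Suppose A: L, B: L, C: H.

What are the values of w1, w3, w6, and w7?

w1 = H, w3 = L, w6 = L, w7 = L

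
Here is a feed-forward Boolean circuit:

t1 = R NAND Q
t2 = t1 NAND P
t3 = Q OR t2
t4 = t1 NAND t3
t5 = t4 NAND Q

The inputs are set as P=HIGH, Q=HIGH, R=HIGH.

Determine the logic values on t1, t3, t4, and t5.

t1 = LOW, t3 = HIGH, t4 = HIGH, t5 = LOW

t1 = R NAND Q = HIGH NAND HIGH = LOW
t2 = t1 NAND P = LOW NAND HIGH = HIGH
t3 = Q OR t2 = HIGH OR HIGH = HIGH
t4 = t1 NAND t3 = LOW NAND HIGH = HIGH
t5 = t4 NAND Q = HIGH NAND HIGH = LOW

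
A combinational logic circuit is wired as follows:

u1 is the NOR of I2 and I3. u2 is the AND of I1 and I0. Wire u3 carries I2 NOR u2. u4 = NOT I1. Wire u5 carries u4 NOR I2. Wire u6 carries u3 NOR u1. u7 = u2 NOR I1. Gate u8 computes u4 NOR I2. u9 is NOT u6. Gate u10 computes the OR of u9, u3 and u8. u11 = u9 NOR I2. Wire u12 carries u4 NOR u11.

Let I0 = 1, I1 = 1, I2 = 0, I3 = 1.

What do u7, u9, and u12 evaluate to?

u7 = 0  u9 = 0  u12 = 0

u1 = I2 NOR I3 = 0 NOR 1 = 0
u2 = I1 AND I0 = 1 AND 1 = 1
u3 = I2 NOR u2 = 0 NOR 1 = 0
u4 = NOT I1 = NOT 1 = 0
u6 = u3 NOR u1 = 0 NOR 0 = 1
u7 = u2 NOR I1 = 1 NOR 1 = 0
u9 = NOT u6 = NOT 1 = 0
u11 = u9 NOR I2 = 0 NOR 0 = 1
u12 = u4 NOR u11 = 0 NOR 1 = 0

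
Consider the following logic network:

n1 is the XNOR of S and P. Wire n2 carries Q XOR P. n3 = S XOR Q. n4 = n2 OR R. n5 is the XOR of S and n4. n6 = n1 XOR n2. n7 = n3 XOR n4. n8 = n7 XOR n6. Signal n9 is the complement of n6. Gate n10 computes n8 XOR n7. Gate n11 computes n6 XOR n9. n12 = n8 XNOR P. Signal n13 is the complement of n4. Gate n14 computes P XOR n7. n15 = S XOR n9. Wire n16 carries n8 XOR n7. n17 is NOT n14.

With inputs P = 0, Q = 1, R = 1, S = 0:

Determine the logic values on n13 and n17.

n13 = 0, n17 = 1

n2 = Q XOR P = 1 XOR 0 = 1
n3 = S XOR Q = 0 XOR 1 = 1
n4 = n2 OR R = 1 OR 1 = 1
n7 = n3 XOR n4 = 1 XOR 1 = 0
n13 = NOT n4 = NOT 1 = 0
n14 = P XOR n7 = 0 XOR 0 = 0
n17 = NOT n14 = NOT 0 = 1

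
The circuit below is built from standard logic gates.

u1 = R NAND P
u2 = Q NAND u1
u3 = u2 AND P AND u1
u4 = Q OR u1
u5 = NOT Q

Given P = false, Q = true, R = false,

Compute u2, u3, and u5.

u2 = false; u3 = false; u5 = false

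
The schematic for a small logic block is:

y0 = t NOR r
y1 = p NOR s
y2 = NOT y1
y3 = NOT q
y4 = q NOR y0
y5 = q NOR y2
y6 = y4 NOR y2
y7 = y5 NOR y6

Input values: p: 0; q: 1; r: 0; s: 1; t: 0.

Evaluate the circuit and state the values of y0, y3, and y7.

y0 = 1, y3 = 0, y7 = 1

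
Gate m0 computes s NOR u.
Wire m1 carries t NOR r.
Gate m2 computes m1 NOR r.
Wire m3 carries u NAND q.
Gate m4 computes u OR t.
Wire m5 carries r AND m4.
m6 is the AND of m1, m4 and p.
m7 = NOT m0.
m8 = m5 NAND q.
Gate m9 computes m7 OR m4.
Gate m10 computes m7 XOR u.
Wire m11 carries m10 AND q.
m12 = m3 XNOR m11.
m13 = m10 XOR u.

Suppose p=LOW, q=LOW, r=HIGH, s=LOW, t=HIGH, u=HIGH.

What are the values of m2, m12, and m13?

m2 = LOW  m12 = LOW  m13 = HIGH

m0 = s NOR u = LOW NOR HIGH = LOW
m1 = t NOR r = HIGH NOR HIGH = LOW
m2 = m1 NOR r = LOW NOR HIGH = LOW
m3 = u NAND q = HIGH NAND LOW = HIGH
m7 = NOT m0 = NOT LOW = HIGH
m10 = m7 XOR u = HIGH XOR HIGH = LOW
m11 = m10 AND q = LOW AND LOW = LOW
m12 = m3 XNOR m11 = HIGH XNOR LOW = LOW
m13 = m10 XOR u = LOW XOR HIGH = HIGH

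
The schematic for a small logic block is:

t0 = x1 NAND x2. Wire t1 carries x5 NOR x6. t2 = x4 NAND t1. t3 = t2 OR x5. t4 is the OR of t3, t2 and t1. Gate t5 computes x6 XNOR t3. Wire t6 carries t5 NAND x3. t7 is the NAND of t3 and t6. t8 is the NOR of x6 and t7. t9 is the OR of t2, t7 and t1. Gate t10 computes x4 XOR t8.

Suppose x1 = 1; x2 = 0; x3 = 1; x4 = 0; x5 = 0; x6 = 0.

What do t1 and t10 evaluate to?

t1 = 1, t10 = 1

t1 = x5 NOR x6 = 0 NOR 0 = 1
t2 = x4 NAND t1 = 0 NAND 1 = 1
t3 = t2 OR x5 = 1 OR 0 = 1
t5 = x6 XNOR t3 = 0 XNOR 1 = 0
t6 = t5 NAND x3 = 0 NAND 1 = 1
t7 = t3 NAND t6 = 1 NAND 1 = 0
t8 = x6 NOR t7 = 0 NOR 0 = 1
t10 = x4 XOR t8 = 0 XOR 1 = 1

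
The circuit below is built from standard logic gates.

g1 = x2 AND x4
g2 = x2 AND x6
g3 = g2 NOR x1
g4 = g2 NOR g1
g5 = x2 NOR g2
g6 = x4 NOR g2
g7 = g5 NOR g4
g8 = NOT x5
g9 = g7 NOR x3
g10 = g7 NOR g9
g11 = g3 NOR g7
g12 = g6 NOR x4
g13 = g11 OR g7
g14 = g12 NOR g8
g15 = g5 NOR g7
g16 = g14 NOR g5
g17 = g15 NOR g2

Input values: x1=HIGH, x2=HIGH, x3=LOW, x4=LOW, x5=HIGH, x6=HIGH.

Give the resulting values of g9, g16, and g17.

g1 = x2 AND x4 = HIGH AND LOW = LOW
g2 = x2 AND x6 = HIGH AND HIGH = HIGH
g4 = g2 NOR g1 = HIGH NOR LOW = LOW
g5 = x2 NOR g2 = HIGH NOR HIGH = LOW
g6 = x4 NOR g2 = LOW NOR HIGH = LOW
g7 = g5 NOR g4 = LOW NOR LOW = HIGH
g8 = NOT x5 = NOT HIGH = LOW
g9 = g7 NOR x3 = HIGH NOR LOW = LOW
g12 = g6 NOR x4 = LOW NOR LOW = HIGH
g14 = g12 NOR g8 = HIGH NOR LOW = LOW
g15 = g5 NOR g7 = LOW NOR HIGH = LOW
g16 = g14 NOR g5 = LOW NOR LOW = HIGH
g17 = g15 NOR g2 = LOW NOR HIGH = LOW

g9 = LOW  g16 = HIGH  g17 = LOW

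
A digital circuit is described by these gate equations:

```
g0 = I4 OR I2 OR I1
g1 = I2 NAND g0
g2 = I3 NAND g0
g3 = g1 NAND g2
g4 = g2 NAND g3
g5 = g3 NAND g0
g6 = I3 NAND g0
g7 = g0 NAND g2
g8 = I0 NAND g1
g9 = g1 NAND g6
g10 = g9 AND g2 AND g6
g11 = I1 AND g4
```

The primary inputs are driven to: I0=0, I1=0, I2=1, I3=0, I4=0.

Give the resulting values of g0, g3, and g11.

g0 = I4 OR I2 OR I1 = 0 OR 1 OR 0 = 1
g1 = I2 NAND g0 = 1 NAND 1 = 0
g2 = I3 NAND g0 = 0 NAND 1 = 1
g3 = g1 NAND g2 = 0 NAND 1 = 1
g4 = g2 NAND g3 = 1 NAND 1 = 0
g11 = I1 AND g4 = 0 AND 0 = 0

g0 = 1, g3 = 1, g11 = 0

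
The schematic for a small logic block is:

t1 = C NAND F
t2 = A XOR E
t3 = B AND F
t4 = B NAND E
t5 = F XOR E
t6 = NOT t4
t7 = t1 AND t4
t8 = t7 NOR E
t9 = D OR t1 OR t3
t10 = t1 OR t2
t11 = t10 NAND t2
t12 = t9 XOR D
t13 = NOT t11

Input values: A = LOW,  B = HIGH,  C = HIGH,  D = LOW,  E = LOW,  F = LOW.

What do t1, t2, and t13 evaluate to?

t1 = C NAND F = HIGH NAND LOW = HIGH
t2 = A XOR E = LOW XOR LOW = LOW
t10 = t1 OR t2 = HIGH OR LOW = HIGH
t11 = t10 NAND t2 = HIGH NAND LOW = HIGH
t13 = NOT t11 = NOT HIGH = LOW

t1 = HIGH; t2 = LOW; t13 = LOW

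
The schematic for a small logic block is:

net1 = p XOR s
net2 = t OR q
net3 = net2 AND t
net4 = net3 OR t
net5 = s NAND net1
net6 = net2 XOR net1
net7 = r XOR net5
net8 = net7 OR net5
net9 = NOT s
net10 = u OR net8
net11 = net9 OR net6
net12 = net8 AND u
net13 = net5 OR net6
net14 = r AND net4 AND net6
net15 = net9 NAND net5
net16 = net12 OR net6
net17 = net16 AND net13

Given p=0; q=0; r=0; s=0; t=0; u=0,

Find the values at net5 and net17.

net5 = 1; net17 = 0

net1 = p XOR s = 0 XOR 0 = 0
net2 = t OR q = 0 OR 0 = 0
net5 = s NAND net1 = 0 NAND 0 = 1
net6 = net2 XOR net1 = 0 XOR 0 = 0
net7 = r XOR net5 = 0 XOR 1 = 1
net8 = net7 OR net5 = 1 OR 1 = 1
net12 = net8 AND u = 1 AND 0 = 0
net13 = net5 OR net6 = 1 OR 0 = 1
net16 = net12 OR net6 = 0 OR 0 = 0
net17 = net16 AND net13 = 0 AND 1 = 0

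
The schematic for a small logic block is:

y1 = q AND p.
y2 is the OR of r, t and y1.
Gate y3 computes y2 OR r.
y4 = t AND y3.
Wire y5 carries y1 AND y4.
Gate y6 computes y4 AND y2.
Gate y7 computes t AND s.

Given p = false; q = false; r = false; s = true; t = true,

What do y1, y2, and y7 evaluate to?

y1 = false; y2 = true; y7 = true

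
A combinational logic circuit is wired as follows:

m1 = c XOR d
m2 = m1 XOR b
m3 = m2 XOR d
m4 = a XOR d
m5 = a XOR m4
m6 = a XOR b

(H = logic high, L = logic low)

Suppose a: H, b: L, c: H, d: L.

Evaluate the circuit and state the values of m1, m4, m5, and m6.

m1 = H; m4 = H; m5 = L; m6 = H

m1 = c XOR d = H XOR L = H
m4 = a XOR d = H XOR L = H
m5 = a XOR m4 = H XOR H = L
m6 = a XOR b = H XOR L = H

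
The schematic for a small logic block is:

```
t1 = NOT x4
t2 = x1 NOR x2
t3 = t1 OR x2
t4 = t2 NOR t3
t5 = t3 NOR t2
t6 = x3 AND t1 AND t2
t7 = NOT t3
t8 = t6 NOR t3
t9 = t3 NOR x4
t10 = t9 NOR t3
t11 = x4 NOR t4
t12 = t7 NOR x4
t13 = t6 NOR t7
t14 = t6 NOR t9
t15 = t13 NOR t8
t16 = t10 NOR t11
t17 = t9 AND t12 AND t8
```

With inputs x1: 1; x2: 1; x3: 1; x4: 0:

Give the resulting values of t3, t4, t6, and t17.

t3 = 1, t4 = 0, t6 = 0, t17 = 0

t1 = NOT x4 = NOT 0 = 1
t2 = x1 NOR x2 = 1 NOR 1 = 0
t3 = t1 OR x2 = 1 OR 1 = 1
t4 = t2 NOR t3 = 0 NOR 1 = 0
t6 = x3 AND t1 AND t2 = 1 AND 1 AND 0 = 0
t7 = NOT t3 = NOT 1 = 0
t8 = t6 NOR t3 = 0 NOR 1 = 0
t9 = t3 NOR x4 = 1 NOR 0 = 0
t12 = t7 NOR x4 = 0 NOR 0 = 1
t17 = t9 AND t12 AND t8 = 0 AND 1 AND 0 = 0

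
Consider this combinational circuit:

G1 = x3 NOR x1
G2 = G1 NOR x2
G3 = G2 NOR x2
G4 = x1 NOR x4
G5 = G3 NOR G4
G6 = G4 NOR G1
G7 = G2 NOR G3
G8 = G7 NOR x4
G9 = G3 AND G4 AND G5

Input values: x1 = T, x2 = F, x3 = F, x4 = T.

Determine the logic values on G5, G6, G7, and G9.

G5 = T  G6 = T  G7 = F  G9 = F

G1 = x3 NOR x1 = F NOR T = F
G2 = G1 NOR x2 = F NOR F = T
G3 = G2 NOR x2 = T NOR F = F
G4 = x1 NOR x4 = T NOR T = F
G5 = G3 NOR G4 = F NOR F = T
G6 = G4 NOR G1 = F NOR F = T
G7 = G2 NOR G3 = T NOR F = F
G9 = G3 AND G4 AND G5 = F AND F AND T = F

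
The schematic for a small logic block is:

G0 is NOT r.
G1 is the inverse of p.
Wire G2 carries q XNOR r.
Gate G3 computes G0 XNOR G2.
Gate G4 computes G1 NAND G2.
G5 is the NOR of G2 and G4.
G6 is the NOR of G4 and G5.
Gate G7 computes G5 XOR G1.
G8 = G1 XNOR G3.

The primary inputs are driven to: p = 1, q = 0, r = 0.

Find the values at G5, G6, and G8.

G5 = 0, G6 = 0, G8 = 0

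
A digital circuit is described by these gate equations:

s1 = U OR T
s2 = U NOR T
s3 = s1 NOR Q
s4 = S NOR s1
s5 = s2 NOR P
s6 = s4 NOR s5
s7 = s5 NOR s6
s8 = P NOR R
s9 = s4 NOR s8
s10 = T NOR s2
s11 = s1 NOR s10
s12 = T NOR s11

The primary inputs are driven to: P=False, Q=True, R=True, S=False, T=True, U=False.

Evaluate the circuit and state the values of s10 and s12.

s10 = False  s12 = False

s1 = U OR T = False OR True = True
s2 = U NOR T = False NOR True = False
s10 = T NOR s2 = True NOR False = False
s11 = s1 NOR s10 = True NOR False = False
s12 = T NOR s11 = True NOR False = False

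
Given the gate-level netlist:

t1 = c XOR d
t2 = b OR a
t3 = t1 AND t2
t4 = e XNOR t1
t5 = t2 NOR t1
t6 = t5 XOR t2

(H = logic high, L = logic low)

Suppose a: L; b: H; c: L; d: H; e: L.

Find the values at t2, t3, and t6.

t1 = c XOR d = L XOR H = H
t2 = b OR a = H OR L = H
t3 = t1 AND t2 = H AND H = H
t5 = t2 NOR t1 = H NOR H = L
t6 = t5 XOR t2 = L XOR H = H

t2 = H  t3 = H  t6 = H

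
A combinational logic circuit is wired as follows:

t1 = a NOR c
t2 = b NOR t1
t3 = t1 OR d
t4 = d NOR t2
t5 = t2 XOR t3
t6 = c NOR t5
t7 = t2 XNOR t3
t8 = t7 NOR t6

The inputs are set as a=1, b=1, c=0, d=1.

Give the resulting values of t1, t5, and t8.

t1 = 0; t5 = 1; t8 = 1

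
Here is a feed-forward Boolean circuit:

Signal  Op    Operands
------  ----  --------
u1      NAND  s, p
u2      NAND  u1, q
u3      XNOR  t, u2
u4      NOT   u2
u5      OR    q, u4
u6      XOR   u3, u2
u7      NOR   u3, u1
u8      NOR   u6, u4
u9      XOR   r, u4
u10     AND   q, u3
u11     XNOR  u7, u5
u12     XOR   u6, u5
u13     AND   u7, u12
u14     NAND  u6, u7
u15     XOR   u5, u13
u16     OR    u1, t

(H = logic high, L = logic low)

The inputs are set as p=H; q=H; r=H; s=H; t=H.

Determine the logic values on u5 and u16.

u5 = H  u16 = H

u1 = s NAND p = H NAND H = L
u2 = u1 NAND q = L NAND H = H
u4 = NOT u2 = NOT H = L
u5 = q OR u4 = H OR L = H
u16 = u1 OR t = L OR H = H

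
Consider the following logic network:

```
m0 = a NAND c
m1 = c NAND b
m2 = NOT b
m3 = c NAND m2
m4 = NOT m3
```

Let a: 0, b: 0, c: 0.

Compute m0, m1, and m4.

m0 = 1  m1 = 1  m4 = 0

m0 = a NAND c = 0 NAND 0 = 1
m1 = c NAND b = 0 NAND 0 = 1
m2 = NOT b = NOT 0 = 1
m3 = c NAND m2 = 0 NAND 1 = 1
m4 = NOT m3 = NOT 1 = 0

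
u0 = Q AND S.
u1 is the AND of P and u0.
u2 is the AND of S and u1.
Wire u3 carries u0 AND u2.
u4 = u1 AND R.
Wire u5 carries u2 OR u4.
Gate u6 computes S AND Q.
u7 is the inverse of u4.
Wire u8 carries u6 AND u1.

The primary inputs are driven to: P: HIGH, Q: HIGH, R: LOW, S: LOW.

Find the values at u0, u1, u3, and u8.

u0 = Q AND S = HIGH AND LOW = LOW
u1 = P AND u0 = HIGH AND LOW = LOW
u2 = S AND u1 = LOW AND LOW = LOW
u3 = u0 AND u2 = LOW AND LOW = LOW
u6 = S AND Q = LOW AND HIGH = LOW
u8 = u6 AND u1 = LOW AND LOW = LOW

u0 = LOW, u1 = LOW, u3 = LOW, u8 = LOW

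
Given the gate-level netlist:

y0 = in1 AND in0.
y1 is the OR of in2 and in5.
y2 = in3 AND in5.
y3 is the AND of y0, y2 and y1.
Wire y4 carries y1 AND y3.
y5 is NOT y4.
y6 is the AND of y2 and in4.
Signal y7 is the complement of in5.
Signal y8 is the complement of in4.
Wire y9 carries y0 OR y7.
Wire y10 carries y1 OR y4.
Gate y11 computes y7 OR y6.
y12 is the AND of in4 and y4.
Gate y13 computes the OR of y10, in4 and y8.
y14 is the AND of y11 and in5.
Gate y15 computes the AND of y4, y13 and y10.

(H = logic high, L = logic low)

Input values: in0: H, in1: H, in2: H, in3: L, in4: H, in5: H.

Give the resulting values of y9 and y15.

y9 = H; y15 = L

y0 = in1 AND in0 = H AND H = H
y1 = in2 OR in5 = H OR H = H
y2 = in3 AND in5 = L AND H = L
y3 = y0 AND y2 AND y1 = H AND L AND H = L
y4 = y1 AND y3 = H AND L = L
y7 = NOT in5 = NOT H = L
y8 = NOT in4 = NOT H = L
y9 = y0 OR y7 = H OR L = H
y10 = y1 OR y4 = H OR L = H
y13 = y10 OR in4 OR y8 = H OR H OR L = H
y15 = y4 AND y13 AND y10 = L AND H AND H = L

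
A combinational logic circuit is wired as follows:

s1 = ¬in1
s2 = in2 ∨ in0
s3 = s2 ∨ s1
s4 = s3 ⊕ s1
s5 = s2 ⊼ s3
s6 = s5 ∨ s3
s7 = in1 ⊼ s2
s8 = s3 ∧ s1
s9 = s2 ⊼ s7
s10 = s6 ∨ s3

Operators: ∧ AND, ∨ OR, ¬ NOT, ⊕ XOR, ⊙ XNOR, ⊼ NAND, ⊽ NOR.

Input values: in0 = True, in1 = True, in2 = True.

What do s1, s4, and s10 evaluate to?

s1 = False, s4 = True, s10 = True

s1 = NOT in1 = NOT True = False
s2 = in2 OR in0 = True OR True = True
s3 = s2 OR s1 = True OR False = True
s4 = s3 XOR s1 = True XOR False = True
s5 = s2 NAND s3 = True NAND True = False
s6 = s5 OR s3 = False OR True = True
s10 = s6 OR s3 = True OR True = True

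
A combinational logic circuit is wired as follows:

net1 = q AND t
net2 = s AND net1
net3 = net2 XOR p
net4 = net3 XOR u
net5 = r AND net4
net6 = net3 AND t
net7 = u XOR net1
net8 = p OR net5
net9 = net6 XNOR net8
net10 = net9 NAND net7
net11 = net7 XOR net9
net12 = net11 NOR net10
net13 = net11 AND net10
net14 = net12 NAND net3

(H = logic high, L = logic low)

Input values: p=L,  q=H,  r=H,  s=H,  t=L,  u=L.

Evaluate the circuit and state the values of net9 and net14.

net9 = H; net14 = H

net1 = q AND t = H AND L = L
net2 = s AND net1 = H AND L = L
net3 = net2 XOR p = L XOR L = L
net4 = net3 XOR u = L XOR L = L
net5 = r AND net4 = H AND L = L
net6 = net3 AND t = L AND L = L
net7 = u XOR net1 = L XOR L = L
net8 = p OR net5 = L OR L = L
net9 = net6 XNOR net8 = L XNOR L = H
net10 = net9 NAND net7 = H NAND L = H
net11 = net7 XOR net9 = L XOR H = H
net12 = net11 NOR net10 = H NOR H = L
net14 = net12 NAND net3 = L NAND L = H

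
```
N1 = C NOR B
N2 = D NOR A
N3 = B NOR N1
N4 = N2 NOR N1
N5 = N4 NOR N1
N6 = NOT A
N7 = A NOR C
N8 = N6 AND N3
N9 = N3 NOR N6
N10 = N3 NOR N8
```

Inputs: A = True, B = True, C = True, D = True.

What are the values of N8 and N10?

N8 = False  N10 = True

N1 = C NOR B = True NOR True = False
N3 = B NOR N1 = True NOR False = False
N6 = NOT A = NOT True = False
N8 = N6 AND N3 = False AND False = False
N10 = N3 NOR N8 = False NOR False = True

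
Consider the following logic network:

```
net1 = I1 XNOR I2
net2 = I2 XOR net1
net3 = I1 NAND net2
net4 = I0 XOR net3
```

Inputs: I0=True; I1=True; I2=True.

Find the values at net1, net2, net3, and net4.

net1 = I1 XNOR I2 = True XNOR True = True
net2 = I2 XOR net1 = True XOR True = False
net3 = I1 NAND net2 = True NAND False = True
net4 = I0 XOR net3 = True XOR True = False

net1 = True, net2 = False, net3 = True, net4 = False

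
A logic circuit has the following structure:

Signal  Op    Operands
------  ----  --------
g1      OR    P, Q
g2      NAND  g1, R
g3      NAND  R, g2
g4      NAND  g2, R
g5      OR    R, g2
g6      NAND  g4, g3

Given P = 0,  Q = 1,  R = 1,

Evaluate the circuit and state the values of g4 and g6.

g4 = 1, g6 = 0

g1 = P OR Q = 0 OR 1 = 1
g2 = g1 NAND R = 1 NAND 1 = 0
g3 = R NAND g2 = 1 NAND 0 = 1
g4 = g2 NAND R = 0 NAND 1 = 1
g6 = g4 NAND g3 = 1 NAND 1 = 0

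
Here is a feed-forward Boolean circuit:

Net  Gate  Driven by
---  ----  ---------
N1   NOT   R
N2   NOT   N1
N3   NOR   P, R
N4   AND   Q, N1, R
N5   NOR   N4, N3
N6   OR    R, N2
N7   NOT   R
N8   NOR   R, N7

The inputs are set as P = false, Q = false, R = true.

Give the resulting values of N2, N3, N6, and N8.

N1 = NOT R = NOT true = false
N2 = NOT N1 = NOT false = true
N3 = P NOR R = false NOR true = false
N6 = R OR N2 = true OR true = true
N7 = NOT R = NOT true = false
N8 = R NOR N7 = true NOR false = false

N2 = true, N3 = false, N6 = true, N8 = false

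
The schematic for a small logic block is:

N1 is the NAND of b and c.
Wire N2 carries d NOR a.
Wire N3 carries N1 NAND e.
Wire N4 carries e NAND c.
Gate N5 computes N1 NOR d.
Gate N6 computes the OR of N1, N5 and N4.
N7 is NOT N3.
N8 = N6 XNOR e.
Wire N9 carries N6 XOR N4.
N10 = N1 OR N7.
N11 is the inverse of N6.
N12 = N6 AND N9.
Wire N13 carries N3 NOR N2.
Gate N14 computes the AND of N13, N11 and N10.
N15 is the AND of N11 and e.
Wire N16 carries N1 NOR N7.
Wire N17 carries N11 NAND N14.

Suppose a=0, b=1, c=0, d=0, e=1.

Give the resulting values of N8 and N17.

N8 = 1  N17 = 1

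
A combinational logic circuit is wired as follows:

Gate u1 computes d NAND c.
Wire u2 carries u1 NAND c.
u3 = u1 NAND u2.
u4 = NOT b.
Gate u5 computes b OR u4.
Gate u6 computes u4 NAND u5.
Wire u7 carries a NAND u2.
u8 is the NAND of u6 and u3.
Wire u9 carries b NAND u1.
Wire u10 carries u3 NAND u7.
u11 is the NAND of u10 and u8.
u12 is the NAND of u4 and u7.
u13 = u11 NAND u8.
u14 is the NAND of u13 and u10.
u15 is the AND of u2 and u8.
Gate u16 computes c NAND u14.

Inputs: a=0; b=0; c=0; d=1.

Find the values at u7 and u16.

u7 = 1, u16 = 1

u1 = d NAND c = 1 NAND 0 = 1
u2 = u1 NAND c = 1 NAND 0 = 1
u3 = u1 NAND u2 = 1 NAND 1 = 0
u4 = NOT b = NOT 0 = 1
u5 = b OR u4 = 0 OR 1 = 1
u6 = u4 NAND u5 = 1 NAND 1 = 0
u7 = a NAND u2 = 0 NAND 1 = 1
u8 = u6 NAND u3 = 0 NAND 0 = 1
u10 = u3 NAND u7 = 0 NAND 1 = 1
u11 = u10 NAND u8 = 1 NAND 1 = 0
u13 = u11 NAND u8 = 0 NAND 1 = 1
u14 = u13 NAND u10 = 1 NAND 1 = 0
u16 = c NAND u14 = 0 NAND 0 = 1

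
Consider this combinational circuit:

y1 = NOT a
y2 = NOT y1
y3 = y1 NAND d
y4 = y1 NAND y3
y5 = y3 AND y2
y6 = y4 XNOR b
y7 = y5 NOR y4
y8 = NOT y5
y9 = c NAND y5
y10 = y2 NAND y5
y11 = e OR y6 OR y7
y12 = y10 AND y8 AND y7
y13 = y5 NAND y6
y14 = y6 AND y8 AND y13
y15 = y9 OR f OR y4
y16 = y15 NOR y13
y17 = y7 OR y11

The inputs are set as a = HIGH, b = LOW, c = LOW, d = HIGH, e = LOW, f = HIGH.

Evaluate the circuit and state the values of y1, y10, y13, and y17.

y1 = LOW  y10 = LOW  y13 = HIGH  y17 = LOW

y1 = NOT a = NOT HIGH = LOW
y2 = NOT y1 = NOT LOW = HIGH
y3 = y1 NAND d = LOW NAND HIGH = HIGH
y4 = y1 NAND y3 = LOW NAND HIGH = HIGH
y5 = y3 AND y2 = HIGH AND HIGH = HIGH
y6 = y4 XNOR b = HIGH XNOR LOW = LOW
y7 = y5 NOR y4 = HIGH NOR HIGH = LOW
y10 = y2 NAND y5 = HIGH NAND HIGH = LOW
y11 = e OR y6 OR y7 = LOW OR LOW OR LOW = LOW
y13 = y5 NAND y6 = HIGH NAND LOW = HIGH
y17 = y7 OR y11 = LOW OR LOW = LOW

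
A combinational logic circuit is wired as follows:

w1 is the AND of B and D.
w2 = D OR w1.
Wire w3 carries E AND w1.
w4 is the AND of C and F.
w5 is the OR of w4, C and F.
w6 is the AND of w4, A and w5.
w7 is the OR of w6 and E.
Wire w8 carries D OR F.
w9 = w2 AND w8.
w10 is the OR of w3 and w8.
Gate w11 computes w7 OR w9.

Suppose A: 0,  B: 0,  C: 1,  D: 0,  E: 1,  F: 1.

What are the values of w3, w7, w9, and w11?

w1 = B AND D = 0 AND 0 = 0
w2 = D OR w1 = 0 OR 0 = 0
w3 = E AND w1 = 1 AND 0 = 0
w4 = C AND F = 1 AND 1 = 1
w5 = w4 OR C OR F = 1 OR 1 OR 1 = 1
w6 = w4 AND A AND w5 = 1 AND 0 AND 1 = 0
w7 = w6 OR E = 0 OR 1 = 1
w8 = D OR F = 0 OR 1 = 1
w9 = w2 AND w8 = 0 AND 1 = 0
w11 = w7 OR w9 = 1 OR 0 = 1

w3 = 0  w7 = 1  w9 = 0  w11 = 1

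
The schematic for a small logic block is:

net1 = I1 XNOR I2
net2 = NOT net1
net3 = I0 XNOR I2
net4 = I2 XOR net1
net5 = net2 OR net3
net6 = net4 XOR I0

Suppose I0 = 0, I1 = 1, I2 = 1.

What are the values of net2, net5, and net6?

net1 = I1 XNOR I2 = 1 XNOR 1 = 1
net2 = NOT net1 = NOT 1 = 0
net3 = I0 XNOR I2 = 0 XNOR 1 = 0
net4 = I2 XOR net1 = 1 XOR 1 = 0
net5 = net2 OR net3 = 0 OR 0 = 0
net6 = net4 XOR I0 = 0 XOR 0 = 0

net2 = 0, net5 = 0, net6 = 0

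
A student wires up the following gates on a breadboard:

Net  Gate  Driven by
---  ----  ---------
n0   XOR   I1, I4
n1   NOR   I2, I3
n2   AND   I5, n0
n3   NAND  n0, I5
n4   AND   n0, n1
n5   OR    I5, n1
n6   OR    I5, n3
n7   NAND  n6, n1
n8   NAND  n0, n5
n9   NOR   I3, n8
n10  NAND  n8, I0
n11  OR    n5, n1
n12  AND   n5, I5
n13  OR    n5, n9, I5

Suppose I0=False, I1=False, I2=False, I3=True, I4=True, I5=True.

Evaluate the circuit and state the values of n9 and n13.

n0 = I1 XOR I4 = False XOR True = True
n1 = I2 NOR I3 = False NOR True = False
n5 = I5 OR n1 = True OR False = True
n8 = n0 NAND n5 = True NAND True = False
n9 = I3 NOR n8 = True NOR False = False
n13 = n5 OR n9 OR I5 = True OR False OR True = True

n9 = False  n13 = True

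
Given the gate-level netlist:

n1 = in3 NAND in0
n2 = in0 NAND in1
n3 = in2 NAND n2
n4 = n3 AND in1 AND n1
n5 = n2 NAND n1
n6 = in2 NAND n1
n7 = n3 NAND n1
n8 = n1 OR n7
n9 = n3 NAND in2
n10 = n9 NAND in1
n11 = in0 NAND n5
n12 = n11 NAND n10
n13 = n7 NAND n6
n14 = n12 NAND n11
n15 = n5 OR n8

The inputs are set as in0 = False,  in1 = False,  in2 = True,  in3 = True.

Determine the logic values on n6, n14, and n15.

n1 = in3 NAND in0 = True NAND False = True
n2 = in0 NAND in1 = False NAND False = True
n3 = in2 NAND n2 = True NAND True = False
n5 = n2 NAND n1 = True NAND True = False
n6 = in2 NAND n1 = True NAND True = False
n7 = n3 NAND n1 = False NAND True = True
n8 = n1 OR n7 = True OR True = True
n9 = n3 NAND in2 = False NAND True = True
n10 = n9 NAND in1 = True NAND False = True
n11 = in0 NAND n5 = False NAND False = True
n12 = n11 NAND n10 = True NAND True = False
n14 = n12 NAND n11 = False NAND True = True
n15 = n5 OR n8 = False OR True = True

n6 = False  n14 = True  n15 = True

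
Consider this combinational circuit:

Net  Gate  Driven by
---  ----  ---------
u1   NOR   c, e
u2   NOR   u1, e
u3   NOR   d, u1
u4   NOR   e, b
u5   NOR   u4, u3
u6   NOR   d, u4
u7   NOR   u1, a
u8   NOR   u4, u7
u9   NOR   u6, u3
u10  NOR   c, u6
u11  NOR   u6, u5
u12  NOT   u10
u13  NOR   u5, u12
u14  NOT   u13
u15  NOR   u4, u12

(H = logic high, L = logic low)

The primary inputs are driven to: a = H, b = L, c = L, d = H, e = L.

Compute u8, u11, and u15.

u1 = c NOR e = L NOR L = H
u3 = d NOR u1 = H NOR H = L
u4 = e NOR b = L NOR L = H
u5 = u4 NOR u3 = H NOR L = L
u6 = d NOR u4 = H NOR H = L
u7 = u1 NOR a = H NOR H = L
u8 = u4 NOR u7 = H NOR L = L
u10 = c NOR u6 = L NOR L = H
u11 = u6 NOR u5 = L NOR L = H
u12 = NOT u10 = NOT H = L
u15 = u4 NOR u12 = H NOR L = L

u8 = L  u11 = H  u15 = L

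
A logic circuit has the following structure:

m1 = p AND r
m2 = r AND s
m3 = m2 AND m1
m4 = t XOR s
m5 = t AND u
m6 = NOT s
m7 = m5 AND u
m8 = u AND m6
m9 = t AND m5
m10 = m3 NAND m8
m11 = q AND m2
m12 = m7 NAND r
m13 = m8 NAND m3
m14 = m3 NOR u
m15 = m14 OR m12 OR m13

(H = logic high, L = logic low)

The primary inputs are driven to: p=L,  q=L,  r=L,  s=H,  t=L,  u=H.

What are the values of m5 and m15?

m5 = L  m15 = H

m1 = p AND r = L AND L = L
m2 = r AND s = L AND H = L
m3 = m2 AND m1 = L AND L = L
m5 = t AND u = L AND H = L
m6 = NOT s = NOT H = L
m7 = m5 AND u = L AND H = L
m8 = u AND m6 = H AND L = L
m12 = m7 NAND r = L NAND L = H
m13 = m8 NAND m3 = L NAND L = H
m14 = m3 NOR u = L NOR H = L
m15 = m14 OR m12 OR m13 = L OR H OR H = H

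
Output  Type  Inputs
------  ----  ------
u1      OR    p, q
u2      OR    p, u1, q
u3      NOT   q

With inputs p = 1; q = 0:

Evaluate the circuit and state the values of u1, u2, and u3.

u1 = p OR q = 1 OR 0 = 1
u2 = p OR u1 OR q = 1 OR 1 OR 0 = 1
u3 = NOT q = NOT 0 = 1

u1 = 1, u2 = 1, u3 = 1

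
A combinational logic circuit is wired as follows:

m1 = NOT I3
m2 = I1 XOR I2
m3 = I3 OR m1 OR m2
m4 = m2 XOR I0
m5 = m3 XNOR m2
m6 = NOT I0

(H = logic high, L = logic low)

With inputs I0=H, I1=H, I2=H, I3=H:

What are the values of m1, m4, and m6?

m1 = L  m4 = H  m6 = L

m1 = NOT I3 = NOT H = L
m2 = I1 XOR I2 = H XOR H = L
m4 = m2 XOR I0 = L XOR H = H
m6 = NOT I0 = NOT H = L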